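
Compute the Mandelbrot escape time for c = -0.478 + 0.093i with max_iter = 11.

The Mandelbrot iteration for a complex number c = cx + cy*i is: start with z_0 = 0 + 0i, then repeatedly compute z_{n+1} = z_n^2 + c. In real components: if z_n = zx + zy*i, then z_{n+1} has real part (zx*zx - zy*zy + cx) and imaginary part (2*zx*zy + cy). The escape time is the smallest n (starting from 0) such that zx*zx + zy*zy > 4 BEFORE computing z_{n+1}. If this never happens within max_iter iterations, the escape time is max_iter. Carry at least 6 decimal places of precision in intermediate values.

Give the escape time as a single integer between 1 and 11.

z_0 = 0 + 0i, c = -0.4780 + 0.0930i
Iter 1: z = -0.4780 + 0.0930i, |z|^2 = 0.2371
Iter 2: z = -0.2582 + 0.0041i, |z|^2 = 0.0667
Iter 3: z = -0.4114 + 0.0909i, |z|^2 = 0.1775
Iter 4: z = -0.3170 + 0.0182i, |z|^2 = 0.1008
Iter 5: z = -0.3778 + 0.0814i, |z|^2 = 0.1494
Iter 6: z = -0.3419 + 0.0315i, |z|^2 = 0.1179
Iter 7: z = -0.3621 + 0.0715i, |z|^2 = 0.1362
Iter 8: z = -0.3520 + 0.0412i, |z|^2 = 0.1256
Iter 9: z = -0.3558 + 0.0640i, |z|^2 = 0.1307
Iter 10: z = -0.3555 + 0.0475i, |z|^2 = 0.1286

Answer: 11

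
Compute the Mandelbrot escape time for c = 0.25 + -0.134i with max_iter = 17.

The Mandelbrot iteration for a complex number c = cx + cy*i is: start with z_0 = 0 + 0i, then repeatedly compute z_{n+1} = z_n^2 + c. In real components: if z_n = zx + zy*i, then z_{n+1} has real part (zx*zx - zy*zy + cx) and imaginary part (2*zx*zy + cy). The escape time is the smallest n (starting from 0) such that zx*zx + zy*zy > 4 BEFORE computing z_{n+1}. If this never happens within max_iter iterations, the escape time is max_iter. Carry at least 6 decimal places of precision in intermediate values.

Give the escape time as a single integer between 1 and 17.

Answer: 17

Derivation:
z_0 = 0 + 0i, c = 0.2500 + -0.1340i
Iter 1: z = 0.2500 + -0.1340i, |z|^2 = 0.0805
Iter 2: z = 0.2945 + -0.2010i, |z|^2 = 0.1272
Iter 3: z = 0.2964 + -0.2524i, |z|^2 = 0.1515
Iter 4: z = 0.2741 + -0.2836i, |z|^2 = 0.1556
Iter 5: z = 0.2447 + -0.2895i, |z|^2 = 0.1437
Iter 6: z = 0.2261 + -0.2757i, |z|^2 = 0.1271
Iter 7: z = 0.2251 + -0.2587i, |z|^2 = 0.1176
Iter 8: z = 0.2338 + -0.2505i, |z|^2 = 0.1174
Iter 9: z = 0.2419 + -0.2511i, |z|^2 = 0.1216
Iter 10: z = 0.2455 + -0.2555i, |z|^2 = 0.1255
Iter 11: z = 0.2450 + -0.2594i, |z|^2 = 0.1273
Iter 12: z = 0.2427 + -0.2611i, |z|^2 = 0.1271
Iter 13: z = 0.2407 + -0.2607i, |z|^2 = 0.1259
Iter 14: z = 0.2400 + -0.2595i, |z|^2 = 0.1249
Iter 15: z = 0.2402 + -0.2586i, |z|^2 = 0.1246
Iter 16: z = 0.2409 + -0.2582i, |z|^2 = 0.1247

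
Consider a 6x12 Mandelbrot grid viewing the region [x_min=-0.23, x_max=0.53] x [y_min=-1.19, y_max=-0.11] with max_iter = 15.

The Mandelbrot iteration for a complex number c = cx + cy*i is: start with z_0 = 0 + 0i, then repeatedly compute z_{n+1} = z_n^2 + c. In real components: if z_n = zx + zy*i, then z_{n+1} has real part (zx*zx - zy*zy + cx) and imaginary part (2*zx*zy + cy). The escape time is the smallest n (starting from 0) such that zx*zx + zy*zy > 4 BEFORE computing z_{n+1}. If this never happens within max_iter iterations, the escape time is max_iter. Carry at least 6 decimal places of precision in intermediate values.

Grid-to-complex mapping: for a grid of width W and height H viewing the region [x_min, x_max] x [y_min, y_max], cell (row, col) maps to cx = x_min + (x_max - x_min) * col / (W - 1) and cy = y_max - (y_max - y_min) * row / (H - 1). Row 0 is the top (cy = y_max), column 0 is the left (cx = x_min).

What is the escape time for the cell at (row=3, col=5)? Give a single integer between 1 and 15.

z_0 = 0 + 0i, c = 0.5300 + -0.4045i
Iter 1: z = 0.5300 + -0.4045i, |z|^2 = 0.4446
Iter 2: z = 0.6472 + -0.8334i, |z|^2 = 1.1134
Iter 3: z = 0.2544 + -1.4833i, |z|^2 = 2.2650
Iter 4: z = -1.6055 + -1.1593i, |z|^2 = 3.9218
Iter 5: z = 1.7636 + 3.3181i, |z|^2 = 14.1203
Escaped at iteration 5

Answer: 5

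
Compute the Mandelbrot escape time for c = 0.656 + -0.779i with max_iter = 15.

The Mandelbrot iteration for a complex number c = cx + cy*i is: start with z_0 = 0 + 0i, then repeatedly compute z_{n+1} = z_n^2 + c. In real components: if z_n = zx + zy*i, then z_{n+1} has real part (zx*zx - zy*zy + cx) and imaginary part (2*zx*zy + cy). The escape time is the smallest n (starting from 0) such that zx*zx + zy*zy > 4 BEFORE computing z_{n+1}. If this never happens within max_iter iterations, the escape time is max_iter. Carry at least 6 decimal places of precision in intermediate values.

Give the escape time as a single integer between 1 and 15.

Answer: 3

Derivation:
z_0 = 0 + 0i, c = 0.6560 + -0.7790i
Iter 1: z = 0.6560 + -0.7790i, |z|^2 = 1.0372
Iter 2: z = 0.4795 + -1.8010i, |z|^2 = 3.4737
Iter 3: z = -2.3579 + -2.5062i, |z|^2 = 11.8405
Escaped at iteration 3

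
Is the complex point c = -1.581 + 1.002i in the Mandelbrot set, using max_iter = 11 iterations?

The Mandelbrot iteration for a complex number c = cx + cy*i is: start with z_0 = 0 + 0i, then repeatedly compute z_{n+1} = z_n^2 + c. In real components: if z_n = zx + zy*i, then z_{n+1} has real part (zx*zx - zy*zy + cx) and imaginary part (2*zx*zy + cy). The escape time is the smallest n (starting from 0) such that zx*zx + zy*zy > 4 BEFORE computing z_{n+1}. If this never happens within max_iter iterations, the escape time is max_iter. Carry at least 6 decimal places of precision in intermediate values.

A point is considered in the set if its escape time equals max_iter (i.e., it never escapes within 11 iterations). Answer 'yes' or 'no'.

Answer: no

Derivation:
z_0 = 0 + 0i, c = -1.5810 + 1.0020i
Iter 1: z = -1.5810 + 1.0020i, |z|^2 = 3.5036
Iter 2: z = -0.0854 + -2.1663i, |z|^2 = 4.7003
Escaped at iteration 2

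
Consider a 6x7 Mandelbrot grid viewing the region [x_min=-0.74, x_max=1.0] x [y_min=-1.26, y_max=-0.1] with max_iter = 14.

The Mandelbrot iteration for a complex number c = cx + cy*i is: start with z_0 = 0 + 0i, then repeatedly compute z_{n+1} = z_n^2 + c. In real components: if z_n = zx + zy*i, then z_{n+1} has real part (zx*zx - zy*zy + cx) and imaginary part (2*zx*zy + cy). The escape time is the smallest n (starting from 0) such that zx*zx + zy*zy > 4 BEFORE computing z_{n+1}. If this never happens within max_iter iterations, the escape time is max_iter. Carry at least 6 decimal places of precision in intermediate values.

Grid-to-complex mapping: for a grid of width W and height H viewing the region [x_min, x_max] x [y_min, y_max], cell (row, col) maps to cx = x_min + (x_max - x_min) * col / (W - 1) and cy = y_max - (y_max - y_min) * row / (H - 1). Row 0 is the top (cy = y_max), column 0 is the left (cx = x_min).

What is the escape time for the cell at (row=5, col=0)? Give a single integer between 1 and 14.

z_0 = 0 + 0i, c = -0.7400 + -1.0667i
Iter 1: z = -0.7400 + -1.0667i, |z|^2 = 1.6854
Iter 2: z = -1.3302 + 0.5120i, |z|^2 = 2.0315
Iter 3: z = 0.7672 + -2.4288i, |z|^2 = 6.4876
Escaped at iteration 3

Answer: 3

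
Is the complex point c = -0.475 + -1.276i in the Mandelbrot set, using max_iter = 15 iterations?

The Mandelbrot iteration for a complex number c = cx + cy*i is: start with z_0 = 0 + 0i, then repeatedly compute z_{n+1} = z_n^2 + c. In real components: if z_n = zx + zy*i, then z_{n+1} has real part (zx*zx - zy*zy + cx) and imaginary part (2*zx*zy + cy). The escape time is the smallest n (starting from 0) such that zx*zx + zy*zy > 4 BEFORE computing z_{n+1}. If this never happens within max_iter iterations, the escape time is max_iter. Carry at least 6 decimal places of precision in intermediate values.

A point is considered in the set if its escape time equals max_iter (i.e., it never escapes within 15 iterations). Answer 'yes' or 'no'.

z_0 = 0 + 0i, c = -0.4750 + -1.2760i
Iter 1: z = -0.4750 + -1.2760i, |z|^2 = 1.8538
Iter 2: z = -1.8776 + -0.0638i, |z|^2 = 3.5293
Iter 3: z = 3.0461 + -1.0364i, |z|^2 = 10.3531
Escaped at iteration 3

Answer: no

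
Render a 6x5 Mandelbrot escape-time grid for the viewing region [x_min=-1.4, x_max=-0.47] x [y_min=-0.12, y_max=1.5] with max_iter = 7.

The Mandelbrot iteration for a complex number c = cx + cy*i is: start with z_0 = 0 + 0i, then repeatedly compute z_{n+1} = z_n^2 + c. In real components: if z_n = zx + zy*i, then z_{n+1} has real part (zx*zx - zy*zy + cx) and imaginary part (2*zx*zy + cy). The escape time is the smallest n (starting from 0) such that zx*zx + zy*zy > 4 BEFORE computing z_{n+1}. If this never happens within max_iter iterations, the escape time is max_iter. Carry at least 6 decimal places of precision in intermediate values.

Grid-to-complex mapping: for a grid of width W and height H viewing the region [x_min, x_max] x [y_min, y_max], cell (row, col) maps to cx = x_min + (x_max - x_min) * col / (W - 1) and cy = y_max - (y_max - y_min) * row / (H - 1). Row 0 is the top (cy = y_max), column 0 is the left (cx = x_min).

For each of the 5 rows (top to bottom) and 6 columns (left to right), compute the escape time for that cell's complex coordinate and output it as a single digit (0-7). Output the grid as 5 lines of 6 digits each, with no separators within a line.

Answer: 122222
233334
334467
577777
777777

Derivation:
(row=0, col=0): c = -1.4000 + 1.5000i → escape time 1
(row=0, col=1): c = -1.2140 + 1.5000i → escape time 2
(row=0, col=2): c = -1.0280 + 1.5000i → escape time 2
(row=0, col=3): c = -0.8420 + 1.5000i → escape time 2
(row=0, col=4): c = -0.6560 + 1.5000i → escape time 2
(row=0, col=5): c = -0.4700 + 1.5000i → escape time 2
(row=1, col=0): c = -1.4000 + 1.0950i → escape time 2
(row=1, col=1): c = -1.2140 + 1.0950i → escape time 3
(row=1, col=2): c = -1.0280 + 1.0950i → escape time 3
(row=1, col=3): c = -0.8420 + 1.0950i → escape time 3
(row=1, col=4): c = -0.6560 + 1.0950i → escape time 3
(row=1, col=5): c = -0.4700 + 1.0950i → escape time 4
(row=2, col=0): c = -1.4000 + 0.6900i → escape time 3
(row=2, col=1): c = -1.2140 + 0.6900i → escape time 3
(row=2, col=2): c = -1.0280 + 0.6900i → escape time 4
(row=2, col=3): c = -0.8420 + 0.6900i → escape time 4
(row=2, col=4): c = -0.6560 + 0.6900i → escape time 6
(row=2, col=5): c = -0.4700 + 0.6900i → escape time 7
(row=3, col=0): c = -1.4000 + 0.2850i → escape time 5
(row=3, col=1): c = -1.2140 + 0.2850i → escape time 7
(row=3, col=2): c = -1.0280 + 0.2850i → escape time 7
(row=3, col=3): c = -0.8420 + 0.2850i → escape time 7
(row=3, col=4): c = -0.6560 + 0.2850i → escape time 7
(row=3, col=5): c = -0.4700 + 0.2850i → escape time 7
(row=4, col=0): c = -1.4000 + -0.1200i → escape time 7
(row=4, col=1): c = -1.2140 + -0.1200i → escape time 7
(row=4, col=2): c = -1.0280 + -0.1200i → escape time 7
(row=4, col=3): c = -0.8420 + -0.1200i → escape time 7
(row=4, col=4): c = -0.6560 + -0.1200i → escape time 7
(row=4, col=5): c = -0.4700 + -0.1200i → escape time 7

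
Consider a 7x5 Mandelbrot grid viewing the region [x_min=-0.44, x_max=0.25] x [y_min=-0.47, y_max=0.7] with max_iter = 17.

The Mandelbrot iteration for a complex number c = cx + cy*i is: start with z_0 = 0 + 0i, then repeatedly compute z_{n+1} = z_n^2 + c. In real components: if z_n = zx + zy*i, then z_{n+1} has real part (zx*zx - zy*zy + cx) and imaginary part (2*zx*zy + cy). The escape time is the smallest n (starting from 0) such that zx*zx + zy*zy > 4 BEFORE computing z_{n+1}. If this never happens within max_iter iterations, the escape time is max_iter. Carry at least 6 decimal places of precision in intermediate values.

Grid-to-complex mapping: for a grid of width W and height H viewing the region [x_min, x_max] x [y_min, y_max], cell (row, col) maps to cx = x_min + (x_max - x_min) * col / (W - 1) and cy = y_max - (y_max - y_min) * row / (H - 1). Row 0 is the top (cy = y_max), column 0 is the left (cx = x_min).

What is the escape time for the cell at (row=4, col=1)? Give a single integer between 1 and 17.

Answer: 17

Derivation:
z_0 = 0 + 0i, c = -0.3250 + -0.4700i
Iter 1: z = -0.3250 + -0.4700i, |z|^2 = 0.3265
Iter 2: z = -0.4403 + -0.1645i, |z|^2 = 0.2209
Iter 3: z = -0.1582 + -0.3251i, |z|^2 = 0.1308
Iter 4: z = -0.4057 + -0.3671i, |z|^2 = 0.2994
Iter 5: z = -0.2952 + -0.1721i, |z|^2 = 0.1168
Iter 6: z = -0.2675 + -0.3684i, |z|^2 = 0.2073
Iter 7: z = -0.3891 + -0.2729i, |z|^2 = 0.2259
Iter 8: z = -0.2481 + -0.2576i, |z|^2 = 0.1279
Iter 9: z = -0.3298 + -0.3422i, |z|^2 = 0.2259
Iter 10: z = -0.3333 + -0.2443i, |z|^2 = 0.1708
Iter 11: z = -0.2736 + -0.3072i, |z|^2 = 0.1692
Iter 12: z = -0.3445 + -0.3019i, |z|^2 = 0.2099
Iter 13: z = -0.2975 + -0.2619i, |z|^2 = 0.1571
Iter 14: z = -0.3051 + -0.3141i, |z|^2 = 0.1918
Iter 15: z = -0.3306 + -0.2783i, |z|^2 = 0.1867
Iter 16: z = -0.2932 + -0.2860i, |z|^2 = 0.1677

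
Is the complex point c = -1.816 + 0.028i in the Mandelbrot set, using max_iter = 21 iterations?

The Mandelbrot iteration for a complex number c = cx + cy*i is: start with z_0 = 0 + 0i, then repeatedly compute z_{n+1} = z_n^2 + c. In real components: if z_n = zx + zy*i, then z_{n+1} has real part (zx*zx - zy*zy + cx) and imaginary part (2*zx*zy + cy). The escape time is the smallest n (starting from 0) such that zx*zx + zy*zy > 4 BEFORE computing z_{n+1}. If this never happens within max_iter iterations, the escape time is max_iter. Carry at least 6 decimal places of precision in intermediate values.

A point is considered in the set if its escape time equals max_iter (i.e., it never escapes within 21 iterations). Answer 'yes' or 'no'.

Answer: no

Derivation:
z_0 = 0 + 0i, c = -1.8160 + 0.0280i
Iter 1: z = -1.8160 + 0.0280i, |z|^2 = 3.2986
Iter 2: z = 1.4811 + -0.0737i, |z|^2 = 2.1990
Iter 3: z = 0.3721 + -0.1903i, |z|^2 = 0.1747
Iter 4: z = -1.7137 + -0.1136i, |z|^2 = 2.9498
Iter 5: z = 1.1079 + 0.4175i, |z|^2 = 1.4018
Iter 6: z = -0.7628 + 0.9531i, |z|^2 = 1.4902
Iter 7: z = -2.1425 + -1.4260i, |z|^2 = 6.6239
Escaped at iteration 7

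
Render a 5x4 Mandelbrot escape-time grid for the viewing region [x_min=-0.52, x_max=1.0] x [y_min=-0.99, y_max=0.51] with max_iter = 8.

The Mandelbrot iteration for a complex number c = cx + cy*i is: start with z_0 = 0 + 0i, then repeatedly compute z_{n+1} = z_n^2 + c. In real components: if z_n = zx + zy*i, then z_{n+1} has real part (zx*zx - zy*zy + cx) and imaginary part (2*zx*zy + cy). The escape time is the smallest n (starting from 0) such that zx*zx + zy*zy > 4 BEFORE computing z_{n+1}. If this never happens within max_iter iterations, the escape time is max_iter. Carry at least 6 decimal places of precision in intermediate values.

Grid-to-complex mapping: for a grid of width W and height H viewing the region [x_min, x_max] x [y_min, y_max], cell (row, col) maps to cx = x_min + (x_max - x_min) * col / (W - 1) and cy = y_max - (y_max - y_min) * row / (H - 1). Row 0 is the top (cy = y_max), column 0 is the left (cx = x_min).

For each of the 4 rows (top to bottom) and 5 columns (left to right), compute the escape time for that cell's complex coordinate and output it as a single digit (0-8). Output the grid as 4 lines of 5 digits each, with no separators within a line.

(row=0, col=0): c = -0.5200 + 0.5100i → escape time 8
(row=0, col=1): c = -0.1400 + 0.5100i → escape time 8
(row=0, col=2): c = 0.2400 + 0.5100i → escape time 8
(row=0, col=3): c = 0.6200 + 0.5100i → escape time 3
(row=0, col=4): c = 1.0000 + 0.5100i → escape time 2
(row=1, col=0): c = -0.5200 + 0.0100i → escape time 8
(row=1, col=1): c = -0.1400 + 0.0100i → escape time 8
(row=1, col=2): c = 0.2400 + 0.0100i → escape time 8
(row=1, col=3): c = 0.6200 + 0.0100i → escape time 4
(row=1, col=4): c = 1.0000 + 0.0100i → escape time 2
(row=2, col=0): c = -0.5200 + -0.4900i → escape time 8
(row=2, col=1): c = -0.1400 + -0.4900i → escape time 8
(row=2, col=2): c = 0.2400 + -0.4900i → escape time 8
(row=2, col=3): c = 0.6200 + -0.4900i → escape time 3
(row=2, col=4): c = 1.0000 + -0.4900i → escape time 2
(row=3, col=0): c = -0.5200 + -0.9900i → escape time 4
(row=3, col=1): c = -0.1400 + -0.9900i → escape time 8
(row=3, col=2): c = 0.2400 + -0.9900i → escape time 4
(row=3, col=3): c = 0.6200 + -0.9900i → escape time 2
(row=3, col=4): c = 1.0000 + -0.9900i → escape time 2

Answer: 88832
88842
88832
48422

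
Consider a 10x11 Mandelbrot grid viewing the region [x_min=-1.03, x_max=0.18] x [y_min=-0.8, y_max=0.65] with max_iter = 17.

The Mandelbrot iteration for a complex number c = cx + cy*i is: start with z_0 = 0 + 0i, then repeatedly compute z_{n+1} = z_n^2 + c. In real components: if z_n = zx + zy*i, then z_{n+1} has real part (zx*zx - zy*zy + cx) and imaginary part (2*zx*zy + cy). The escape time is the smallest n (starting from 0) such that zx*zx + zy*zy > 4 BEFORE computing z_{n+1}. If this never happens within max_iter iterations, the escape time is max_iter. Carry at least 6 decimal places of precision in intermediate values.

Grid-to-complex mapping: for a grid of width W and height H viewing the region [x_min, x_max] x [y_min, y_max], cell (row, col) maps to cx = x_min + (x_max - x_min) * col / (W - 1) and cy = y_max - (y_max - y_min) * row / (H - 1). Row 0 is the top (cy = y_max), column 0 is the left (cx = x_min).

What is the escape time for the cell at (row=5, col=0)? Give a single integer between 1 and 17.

z_0 = 0 + 0i, c = -1.0300 + -0.0750i
Iter 1: z = -1.0300 + -0.0750i, |z|^2 = 1.0665
Iter 2: z = 0.0253 + 0.0795i, |z|^2 = 0.0070
Iter 3: z = -1.0357 + -0.0710i, |z|^2 = 1.0777
Iter 4: z = 0.0376 + 0.0720i, |z|^2 = 0.0066
Iter 5: z = -1.0338 + -0.0696i, |z|^2 = 1.0735
Iter 6: z = 0.0338 + 0.0689i, |z|^2 = 0.0059
Iter 7: z = -1.0336 + -0.0703i, |z|^2 = 1.0733
Iter 8: z = 0.0334 + 0.0704i, |z|^2 = 0.0061
Iter 9: z = -1.0338 + -0.0703i, |z|^2 = 1.0738
Iter 10: z = 0.0339 + 0.0704i, |z|^2 = 0.0061
Iter 11: z = -1.0338 + -0.0702i, |z|^2 = 1.0737
Iter 12: z = 0.0338 + 0.0702i, |z|^2 = 0.0061
Iter 13: z = -1.0338 + -0.0703i, |z|^2 = 1.0736
Iter 14: z = 0.0338 + 0.0703i, |z|^2 = 0.0061
Iter 15: z = -1.0338 + -0.0703i, |z|^2 = 1.0737
Iter 16: z = 0.0338 + 0.0703i, |z|^2 = 0.0061

Answer: 17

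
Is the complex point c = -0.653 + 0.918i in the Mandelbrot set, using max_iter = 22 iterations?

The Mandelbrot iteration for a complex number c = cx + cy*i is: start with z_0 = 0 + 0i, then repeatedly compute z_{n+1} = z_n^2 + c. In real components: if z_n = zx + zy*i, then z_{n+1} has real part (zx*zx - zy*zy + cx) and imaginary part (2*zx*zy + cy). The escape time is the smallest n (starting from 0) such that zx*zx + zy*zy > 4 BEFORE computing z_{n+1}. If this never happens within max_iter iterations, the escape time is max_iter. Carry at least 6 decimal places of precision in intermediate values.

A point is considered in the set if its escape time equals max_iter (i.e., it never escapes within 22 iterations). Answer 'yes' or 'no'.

Answer: no

Derivation:
z_0 = 0 + 0i, c = -0.6530 + 0.9180i
Iter 1: z = -0.6530 + 0.9180i, |z|^2 = 1.2691
Iter 2: z = -1.0693 + -0.2809i, |z|^2 = 1.2223
Iter 3: z = 0.4115 + 1.5188i, |z|^2 = 2.4760
Iter 4: z = -2.7903 + 2.1680i, |z|^2 = 12.4859
Escaped at iteration 4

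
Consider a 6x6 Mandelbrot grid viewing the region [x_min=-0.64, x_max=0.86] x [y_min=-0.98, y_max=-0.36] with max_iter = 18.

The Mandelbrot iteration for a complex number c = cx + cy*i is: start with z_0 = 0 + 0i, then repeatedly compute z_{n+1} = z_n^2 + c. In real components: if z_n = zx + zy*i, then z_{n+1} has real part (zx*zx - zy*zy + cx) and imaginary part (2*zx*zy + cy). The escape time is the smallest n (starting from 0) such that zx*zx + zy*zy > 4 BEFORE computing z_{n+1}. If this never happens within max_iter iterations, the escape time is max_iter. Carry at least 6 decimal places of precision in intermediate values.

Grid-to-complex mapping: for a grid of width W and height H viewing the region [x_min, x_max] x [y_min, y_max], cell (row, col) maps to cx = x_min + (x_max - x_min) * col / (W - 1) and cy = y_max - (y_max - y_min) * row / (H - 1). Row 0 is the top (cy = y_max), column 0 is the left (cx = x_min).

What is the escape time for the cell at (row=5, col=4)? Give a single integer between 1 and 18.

Answer: 2

Derivation:
z_0 = 0 + 0i, c = 0.5600 + -0.9800i
Iter 1: z = 0.5600 + -0.9800i, |z|^2 = 1.2740
Iter 2: z = -0.0868 + -2.0776i, |z|^2 = 4.3240
Escaped at iteration 2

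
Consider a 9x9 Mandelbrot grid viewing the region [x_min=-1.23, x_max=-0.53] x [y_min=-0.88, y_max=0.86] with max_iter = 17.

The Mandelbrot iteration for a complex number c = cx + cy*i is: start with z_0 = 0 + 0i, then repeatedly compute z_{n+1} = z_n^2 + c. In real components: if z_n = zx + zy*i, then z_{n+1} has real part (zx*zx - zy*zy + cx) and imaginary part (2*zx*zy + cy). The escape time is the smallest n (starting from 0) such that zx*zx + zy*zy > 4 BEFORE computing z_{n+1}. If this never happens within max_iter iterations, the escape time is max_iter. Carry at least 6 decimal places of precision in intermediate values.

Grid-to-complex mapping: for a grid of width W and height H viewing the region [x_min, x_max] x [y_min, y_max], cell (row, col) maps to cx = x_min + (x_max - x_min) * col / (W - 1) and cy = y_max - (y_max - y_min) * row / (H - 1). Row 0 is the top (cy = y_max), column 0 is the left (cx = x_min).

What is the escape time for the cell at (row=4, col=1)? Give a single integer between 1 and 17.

Answer: 17

Derivation:
z_0 = 0 + 0i, c = -1.1425 + -0.0100i
Iter 1: z = -1.1425 + -0.0100i, |z|^2 = 1.3054
Iter 2: z = 0.1627 + 0.0129i, |z|^2 = 0.0266
Iter 3: z = -1.1162 + -0.0058i, |z|^2 = 1.2459
Iter 4: z = 0.1034 + 0.0030i, |z|^2 = 0.0107
Iter 5: z = -1.1318 + -0.0094i, |z|^2 = 1.2811
Iter 6: z = 0.1384 + 0.0112i, |z|^2 = 0.0193
Iter 7: z = -1.1235 + -0.0069i, |z|^2 = 1.2622
Iter 8: z = 0.1196 + 0.0055i, |z|^2 = 0.0143
Iter 9: z = -1.1282 + -0.0087i, |z|^2 = 1.2730
Iter 10: z = 0.1303 + 0.0096i, |z|^2 = 0.0171
Iter 11: z = -1.1256 + -0.0075i, |z|^2 = 1.2671
Iter 12: z = 0.1244 + 0.0069i, |z|^2 = 0.0155
Iter 13: z = -1.1271 + -0.0083i, |z|^2 = 1.2703
Iter 14: z = 0.1277 + 0.0087i, |z|^2 = 0.0164
Iter 15: z = -1.1263 + -0.0078i, |z|^2 = 1.2685
Iter 16: z = 0.1259 + 0.0075i, |z|^2 = 0.0159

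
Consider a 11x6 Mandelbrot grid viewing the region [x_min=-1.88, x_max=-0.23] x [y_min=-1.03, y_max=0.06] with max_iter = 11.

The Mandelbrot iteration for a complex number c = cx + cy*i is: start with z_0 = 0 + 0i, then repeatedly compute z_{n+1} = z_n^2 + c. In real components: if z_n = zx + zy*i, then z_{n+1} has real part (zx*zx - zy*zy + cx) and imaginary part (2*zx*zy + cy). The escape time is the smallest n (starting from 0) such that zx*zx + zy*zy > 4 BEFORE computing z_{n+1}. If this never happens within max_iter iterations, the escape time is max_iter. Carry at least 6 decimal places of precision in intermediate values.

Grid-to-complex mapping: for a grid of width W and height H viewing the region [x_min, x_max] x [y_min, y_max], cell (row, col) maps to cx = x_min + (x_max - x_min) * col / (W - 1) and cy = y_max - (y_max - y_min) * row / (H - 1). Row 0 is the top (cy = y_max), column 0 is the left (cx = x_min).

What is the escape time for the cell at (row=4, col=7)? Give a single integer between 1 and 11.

z_0 = 0 + 0i, c = -0.7250 + -0.8120i
Iter 1: z = -0.7250 + -0.8120i, |z|^2 = 1.1850
Iter 2: z = -0.8587 + 0.3654i, |z|^2 = 0.8709
Iter 3: z = -0.1211 + -1.4396i, |z|^2 = 2.0870
Iter 4: z = -2.7826 + -0.4633i, |z|^2 = 7.9577
Escaped at iteration 4

Answer: 4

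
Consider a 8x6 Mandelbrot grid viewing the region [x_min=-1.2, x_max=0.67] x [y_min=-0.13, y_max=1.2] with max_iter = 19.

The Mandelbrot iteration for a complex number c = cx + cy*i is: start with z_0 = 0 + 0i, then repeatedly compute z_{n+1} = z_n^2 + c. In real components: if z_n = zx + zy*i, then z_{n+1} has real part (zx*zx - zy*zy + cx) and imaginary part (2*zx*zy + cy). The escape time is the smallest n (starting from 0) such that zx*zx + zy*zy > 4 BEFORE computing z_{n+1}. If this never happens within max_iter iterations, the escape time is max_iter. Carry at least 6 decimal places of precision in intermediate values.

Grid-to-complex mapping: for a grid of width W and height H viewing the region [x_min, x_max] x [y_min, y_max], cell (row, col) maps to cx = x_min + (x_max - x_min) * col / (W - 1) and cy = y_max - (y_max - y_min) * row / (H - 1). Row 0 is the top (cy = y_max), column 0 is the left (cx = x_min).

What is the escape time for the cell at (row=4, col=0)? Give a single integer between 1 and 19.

Answer: 19

Derivation:
z_0 = 0 + 0i, c = -1.2000 + 0.1360i
Iter 1: z = -1.2000 + 0.1360i, |z|^2 = 1.4585
Iter 2: z = 0.2215 + -0.1904i, |z|^2 = 0.0853
Iter 3: z = -1.1872 + 0.0517i, |z|^2 = 1.4121
Iter 4: z = 0.2067 + 0.0134i, |z|^2 = 0.0429
Iter 5: z = -1.1574 + 0.1415i, |z|^2 = 1.3597
Iter 6: z = 0.1196 + -0.1916i, |z|^2 = 0.0510
Iter 7: z = -1.2224 + 0.0902i, |z|^2 = 1.5024
Iter 8: z = 0.2861 + -0.0844i, |z|^2 = 0.0890
Iter 9: z = -1.1252 + 0.0877i, |z|^2 = 1.2739
Iter 10: z = 0.0585 + -0.0613i, |z|^2 = 0.0072
Iter 11: z = -1.2003 + 0.1288i, |z|^2 = 1.4574
Iter 12: z = 0.2242 + -0.1733i, |z|^2 = 0.0803
Iter 13: z = -1.1797 + 0.0583i, |z|^2 = 1.3952
Iter 14: z = 0.1884 + -0.0016i, |z|^2 = 0.0355
Iter 15: z = -1.1645 + 0.1354i, |z|^2 = 1.3744
Iter 16: z = 0.1377 + -0.1794i, |z|^2 = 0.0512
Iter 17: z = -1.2132 + 0.0866i, |z|^2 = 1.4794
Iter 18: z = 0.2644 + -0.0741i, |z|^2 = 0.0754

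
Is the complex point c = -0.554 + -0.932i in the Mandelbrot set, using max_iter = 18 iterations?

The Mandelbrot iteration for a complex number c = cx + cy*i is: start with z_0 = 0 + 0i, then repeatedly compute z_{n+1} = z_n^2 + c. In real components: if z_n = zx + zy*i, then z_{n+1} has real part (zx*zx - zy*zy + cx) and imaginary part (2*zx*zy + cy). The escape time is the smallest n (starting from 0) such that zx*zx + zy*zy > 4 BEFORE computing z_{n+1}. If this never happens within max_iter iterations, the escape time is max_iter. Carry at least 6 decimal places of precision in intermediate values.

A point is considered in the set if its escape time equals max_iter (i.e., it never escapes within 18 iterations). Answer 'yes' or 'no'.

Answer: no

Derivation:
z_0 = 0 + 0i, c = -0.5540 + -0.9320i
Iter 1: z = -0.5540 + -0.9320i, |z|^2 = 1.1755
Iter 2: z = -1.1157 + 0.1007i, |z|^2 = 1.2549
Iter 3: z = 0.6807 + -1.1566i, |z|^2 = 1.8011
Iter 4: z = -1.4284 + -2.5065i, |z|^2 = 8.3231
Escaped at iteration 4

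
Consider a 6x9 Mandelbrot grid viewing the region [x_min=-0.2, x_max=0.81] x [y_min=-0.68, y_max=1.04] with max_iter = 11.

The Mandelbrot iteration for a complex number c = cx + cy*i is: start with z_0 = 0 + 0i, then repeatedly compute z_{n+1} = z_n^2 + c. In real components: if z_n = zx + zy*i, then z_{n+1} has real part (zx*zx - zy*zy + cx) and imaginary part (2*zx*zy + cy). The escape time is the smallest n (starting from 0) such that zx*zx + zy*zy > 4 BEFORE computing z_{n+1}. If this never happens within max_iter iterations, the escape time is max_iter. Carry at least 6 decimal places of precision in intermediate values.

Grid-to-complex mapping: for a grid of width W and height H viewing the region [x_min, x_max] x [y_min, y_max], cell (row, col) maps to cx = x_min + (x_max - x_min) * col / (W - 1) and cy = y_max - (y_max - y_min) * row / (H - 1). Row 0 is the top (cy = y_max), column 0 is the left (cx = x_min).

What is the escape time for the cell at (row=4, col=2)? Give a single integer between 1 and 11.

Answer: 11

Derivation:
z_0 = 0 + 0i, c = 0.2040 + 0.1800i
Iter 1: z = 0.2040 + 0.1800i, |z|^2 = 0.0740
Iter 2: z = 0.2132 + 0.2534i, |z|^2 = 0.1097
Iter 3: z = 0.1852 + 0.2881i, |z|^2 = 0.1173
Iter 4: z = 0.1553 + 0.2867i, |z|^2 = 0.1063
Iter 5: z = 0.1459 + 0.2691i, |z|^2 = 0.0937
Iter 6: z = 0.1529 + 0.2585i, |z|^2 = 0.0902
Iter 7: z = 0.1605 + 0.2591i, |z|^2 = 0.0929
Iter 8: z = 0.1627 + 0.2632i, |z|^2 = 0.0957
Iter 9: z = 0.1612 + 0.2656i, |z|^2 = 0.0965
Iter 10: z = 0.1594 + 0.2656i, |z|^2 = 0.0960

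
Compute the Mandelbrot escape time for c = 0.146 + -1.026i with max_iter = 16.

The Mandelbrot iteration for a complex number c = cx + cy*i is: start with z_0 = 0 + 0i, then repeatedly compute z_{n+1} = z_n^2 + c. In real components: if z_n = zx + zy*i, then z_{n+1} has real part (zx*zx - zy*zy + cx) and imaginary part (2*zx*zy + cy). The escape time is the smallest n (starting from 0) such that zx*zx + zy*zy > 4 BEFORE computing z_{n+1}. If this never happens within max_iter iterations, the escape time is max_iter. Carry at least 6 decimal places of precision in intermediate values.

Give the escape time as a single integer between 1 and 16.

Answer: 4

Derivation:
z_0 = 0 + 0i, c = 0.1460 + -1.0260i
Iter 1: z = 0.1460 + -1.0260i, |z|^2 = 1.0740
Iter 2: z = -0.8854 + -1.3256i, |z|^2 = 2.5411
Iter 3: z = -0.8273 + 1.3213i, |z|^2 = 2.4302
Iter 4: z = -0.9152 + -3.2122i, |z|^2 = 11.1561
Escaped at iteration 4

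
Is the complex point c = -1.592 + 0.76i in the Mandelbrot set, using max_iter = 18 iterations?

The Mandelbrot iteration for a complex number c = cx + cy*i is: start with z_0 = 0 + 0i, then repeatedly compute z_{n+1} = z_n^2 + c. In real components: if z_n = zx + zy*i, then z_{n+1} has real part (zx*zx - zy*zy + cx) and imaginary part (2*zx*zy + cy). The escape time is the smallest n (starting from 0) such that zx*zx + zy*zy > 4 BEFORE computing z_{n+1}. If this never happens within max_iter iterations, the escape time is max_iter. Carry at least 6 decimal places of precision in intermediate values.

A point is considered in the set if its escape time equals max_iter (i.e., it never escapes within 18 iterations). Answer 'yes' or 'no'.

Answer: no

Derivation:
z_0 = 0 + 0i, c = -1.5920 + 0.7600i
Iter 1: z = -1.5920 + 0.7600i, |z|^2 = 3.1121
Iter 2: z = 0.3649 + -1.6598i, |z|^2 = 2.8882
Iter 3: z = -4.2139 + -0.4512i, |z|^2 = 17.9609
Escaped at iteration 3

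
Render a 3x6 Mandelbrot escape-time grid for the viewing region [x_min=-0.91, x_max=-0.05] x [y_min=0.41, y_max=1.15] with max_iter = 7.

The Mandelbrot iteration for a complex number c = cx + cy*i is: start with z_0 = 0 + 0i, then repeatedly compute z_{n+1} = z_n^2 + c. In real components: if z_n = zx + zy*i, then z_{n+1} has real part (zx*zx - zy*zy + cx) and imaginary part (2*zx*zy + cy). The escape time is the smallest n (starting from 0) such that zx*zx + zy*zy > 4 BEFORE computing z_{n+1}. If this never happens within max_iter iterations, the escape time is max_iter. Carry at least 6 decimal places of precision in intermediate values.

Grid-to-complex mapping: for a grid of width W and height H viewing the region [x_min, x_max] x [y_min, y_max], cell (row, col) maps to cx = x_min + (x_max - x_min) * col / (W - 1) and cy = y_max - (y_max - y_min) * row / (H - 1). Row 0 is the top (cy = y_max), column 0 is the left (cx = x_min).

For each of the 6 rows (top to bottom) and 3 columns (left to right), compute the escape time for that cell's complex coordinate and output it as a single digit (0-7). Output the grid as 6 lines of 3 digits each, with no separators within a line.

Answer: 334
347
357
477
577
777

Derivation:
(row=0, col=0): c = -0.9100 + 1.1500i → escape time 3
(row=0, col=1): c = -0.4800 + 1.1500i → escape time 3
(row=0, col=2): c = -0.0500 + 1.1500i → escape time 4
(row=1, col=0): c = -0.9100 + 1.0020i → escape time 3
(row=1, col=1): c = -0.4800 + 1.0020i → escape time 4
(row=1, col=2): c = -0.0500 + 1.0020i → escape time 7
(row=2, col=0): c = -0.9100 + 0.8540i → escape time 3
(row=2, col=1): c = -0.4800 + 0.8540i → escape time 5
(row=2, col=2): c = -0.0500 + 0.8540i → escape time 7
(row=3, col=0): c = -0.9100 + 0.7060i → escape time 4
(row=3, col=1): c = -0.4800 + 0.7060i → escape time 7
(row=3, col=2): c = -0.0500 + 0.7060i → escape time 7
(row=4, col=0): c = -0.9100 + 0.5580i → escape time 5
(row=4, col=1): c = -0.4800 + 0.5580i → escape time 7
(row=4, col=2): c = -0.0500 + 0.5580i → escape time 7
(row=5, col=0): c = -0.9100 + 0.4100i → escape time 7
(row=5, col=1): c = -0.4800 + 0.4100i → escape time 7
(row=5, col=2): c = -0.0500 + 0.4100i → escape time 7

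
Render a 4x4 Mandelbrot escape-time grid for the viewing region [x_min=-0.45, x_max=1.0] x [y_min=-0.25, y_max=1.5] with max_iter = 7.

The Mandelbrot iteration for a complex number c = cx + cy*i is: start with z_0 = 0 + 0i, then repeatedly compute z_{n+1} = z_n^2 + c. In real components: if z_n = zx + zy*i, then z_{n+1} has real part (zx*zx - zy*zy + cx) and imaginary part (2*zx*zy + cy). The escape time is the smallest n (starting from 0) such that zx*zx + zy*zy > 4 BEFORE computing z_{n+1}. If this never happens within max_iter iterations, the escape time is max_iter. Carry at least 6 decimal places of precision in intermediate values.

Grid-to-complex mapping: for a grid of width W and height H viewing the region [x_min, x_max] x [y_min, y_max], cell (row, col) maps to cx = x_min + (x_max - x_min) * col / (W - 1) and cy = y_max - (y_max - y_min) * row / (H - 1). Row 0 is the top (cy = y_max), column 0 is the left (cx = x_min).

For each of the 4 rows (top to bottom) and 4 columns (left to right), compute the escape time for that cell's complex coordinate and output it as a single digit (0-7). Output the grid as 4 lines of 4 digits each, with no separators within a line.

(row=0, col=0): c = -0.4500 + 1.5000i → escape time 2
(row=0, col=1): c = 0.0333 + 1.5000i → escape time 2
(row=0, col=2): c = 0.5167 + 1.5000i → escape time 2
(row=0, col=3): c = 1.0000 + 1.5000i → escape time 2
(row=1, col=0): c = -0.4500 + 0.9167i → escape time 4
(row=1, col=1): c = 0.0333 + 0.9167i → escape time 6
(row=1, col=2): c = 0.5167 + 0.9167i → escape time 3
(row=1, col=3): c = 1.0000 + 0.9167i → escape time 2
(row=2, col=0): c = -0.4500 + 0.3333i → escape time 7
(row=2, col=1): c = 0.0333 + 0.3333i → escape time 7
(row=2, col=2): c = 0.5167 + 0.3333i → escape time 5
(row=2, col=3): c = 1.0000 + 0.3333i → escape time 2
(row=3, col=0): c = -0.4500 + -0.2500i → escape time 7
(row=3, col=1): c = 0.0333 + -0.2500i → escape time 7
(row=3, col=2): c = 0.5167 + -0.2500i → escape time 5
(row=3, col=3): c = 1.0000 + -0.2500i → escape time 2

Answer: 2222
4632
7752
7752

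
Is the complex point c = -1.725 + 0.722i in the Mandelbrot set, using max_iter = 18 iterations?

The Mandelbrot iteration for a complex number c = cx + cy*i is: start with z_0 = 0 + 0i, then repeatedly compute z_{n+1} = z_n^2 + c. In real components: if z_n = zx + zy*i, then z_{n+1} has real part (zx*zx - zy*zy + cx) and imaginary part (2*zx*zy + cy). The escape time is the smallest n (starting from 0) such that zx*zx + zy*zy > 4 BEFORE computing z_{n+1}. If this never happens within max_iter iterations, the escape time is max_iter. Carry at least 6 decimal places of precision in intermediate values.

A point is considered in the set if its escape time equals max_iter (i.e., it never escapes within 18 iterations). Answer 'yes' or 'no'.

z_0 = 0 + 0i, c = -1.7250 + 0.7220i
Iter 1: z = -1.7250 + 0.7220i, |z|^2 = 3.4969
Iter 2: z = 0.7293 + -1.7689i, |z|^2 = 3.6609
Iter 3: z = -4.3221 + -1.8583i, |z|^2 = 22.1334
Escaped at iteration 3

Answer: no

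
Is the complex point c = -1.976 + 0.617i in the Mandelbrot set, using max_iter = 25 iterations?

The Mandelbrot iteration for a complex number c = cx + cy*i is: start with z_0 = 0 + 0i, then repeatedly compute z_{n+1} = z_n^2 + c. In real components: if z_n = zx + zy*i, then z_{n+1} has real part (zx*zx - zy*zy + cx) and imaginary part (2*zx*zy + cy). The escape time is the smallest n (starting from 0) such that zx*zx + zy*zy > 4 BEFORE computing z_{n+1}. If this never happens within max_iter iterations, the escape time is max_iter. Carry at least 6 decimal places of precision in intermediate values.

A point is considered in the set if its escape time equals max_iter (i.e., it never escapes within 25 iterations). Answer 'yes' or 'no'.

Answer: no

Derivation:
z_0 = 0 + 0i, c = -1.9760 + 0.6170i
Iter 1: z = -1.9760 + 0.6170i, |z|^2 = 4.2853
Escaped at iteration 1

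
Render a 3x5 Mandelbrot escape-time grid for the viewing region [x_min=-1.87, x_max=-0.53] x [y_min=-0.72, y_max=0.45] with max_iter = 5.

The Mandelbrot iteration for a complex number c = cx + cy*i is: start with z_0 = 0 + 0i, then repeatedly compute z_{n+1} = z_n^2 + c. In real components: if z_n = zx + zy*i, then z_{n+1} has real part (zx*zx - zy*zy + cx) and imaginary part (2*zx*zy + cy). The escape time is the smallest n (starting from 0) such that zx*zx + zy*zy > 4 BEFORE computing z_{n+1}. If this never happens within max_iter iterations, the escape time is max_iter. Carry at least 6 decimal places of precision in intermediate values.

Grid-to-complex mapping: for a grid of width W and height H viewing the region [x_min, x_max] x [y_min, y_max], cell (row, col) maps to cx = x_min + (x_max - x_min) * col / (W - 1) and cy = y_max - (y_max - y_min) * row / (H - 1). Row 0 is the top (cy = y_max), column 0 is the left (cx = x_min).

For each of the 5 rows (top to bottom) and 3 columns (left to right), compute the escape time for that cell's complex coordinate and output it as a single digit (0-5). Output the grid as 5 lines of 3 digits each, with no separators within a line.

Answer: 355
455
455
355
135

Derivation:
(row=0, col=0): c = -1.8700 + 0.4500i → escape time 3
(row=0, col=1): c = -1.2000 + 0.4500i → escape time 5
(row=0, col=2): c = -0.5300 + 0.4500i → escape time 5
(row=1, col=0): c = -1.8700 + 0.1575i → escape time 4
(row=1, col=1): c = -1.2000 + 0.1575i → escape time 5
(row=1, col=2): c = -0.5300 + 0.1575i → escape time 5
(row=2, col=0): c = -1.8700 + -0.1350i → escape time 4
(row=2, col=1): c = -1.2000 + -0.1350i → escape time 5
(row=2, col=2): c = -0.5300 + -0.1350i → escape time 5
(row=3, col=0): c = -1.8700 + -0.4275i → escape time 3
(row=3, col=1): c = -1.2000 + -0.4275i → escape time 5
(row=3, col=2): c = -0.5300 + -0.4275i → escape time 5
(row=4, col=0): c = -1.8700 + -0.7200i → escape time 1
(row=4, col=1): c = -1.2000 + -0.7200i → escape time 3
(row=4, col=2): c = -0.5300 + -0.7200i → escape time 5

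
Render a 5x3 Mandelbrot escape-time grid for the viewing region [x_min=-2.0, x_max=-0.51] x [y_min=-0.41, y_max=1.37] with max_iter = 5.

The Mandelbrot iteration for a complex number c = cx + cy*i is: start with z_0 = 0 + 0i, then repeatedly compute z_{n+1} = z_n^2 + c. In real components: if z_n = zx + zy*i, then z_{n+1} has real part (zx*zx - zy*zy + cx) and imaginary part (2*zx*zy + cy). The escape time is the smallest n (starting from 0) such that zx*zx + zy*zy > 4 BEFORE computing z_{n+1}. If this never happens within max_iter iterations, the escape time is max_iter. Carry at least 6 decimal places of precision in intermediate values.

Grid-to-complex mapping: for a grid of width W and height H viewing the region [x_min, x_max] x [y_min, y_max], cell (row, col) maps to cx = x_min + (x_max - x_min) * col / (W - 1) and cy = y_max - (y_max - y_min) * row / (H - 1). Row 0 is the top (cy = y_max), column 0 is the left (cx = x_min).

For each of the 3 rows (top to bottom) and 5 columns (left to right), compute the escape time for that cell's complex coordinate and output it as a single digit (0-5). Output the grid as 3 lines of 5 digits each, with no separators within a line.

Answer: 11222
13555
13555

Derivation:
(row=0, col=0): c = -2.0000 + 1.3700i → escape time 1
(row=0, col=1): c = -1.6275 + 1.3700i → escape time 1
(row=0, col=2): c = -1.2550 + 1.3700i → escape time 2
(row=0, col=3): c = -0.8825 + 1.3700i → escape time 2
(row=0, col=4): c = -0.5100 + 1.3700i → escape time 2
(row=1, col=0): c = -2.0000 + 0.4800i → escape time 1
(row=1, col=1): c = -1.6275 + 0.4800i → escape time 3
(row=1, col=2): c = -1.2550 + 0.4800i → escape time 5
(row=1, col=3): c = -0.8825 + 0.4800i → escape time 5
(row=1, col=4): c = -0.5100 + 0.4800i → escape time 5
(row=2, col=0): c = -2.0000 + -0.4100i → escape time 1
(row=2, col=1): c = -1.6275 + -0.4100i → escape time 3
(row=2, col=2): c = -1.2550 + -0.4100i → escape time 5
(row=2, col=3): c = -0.8825 + -0.4100i → escape time 5
(row=2, col=4): c = -0.5100 + -0.4100i → escape time 5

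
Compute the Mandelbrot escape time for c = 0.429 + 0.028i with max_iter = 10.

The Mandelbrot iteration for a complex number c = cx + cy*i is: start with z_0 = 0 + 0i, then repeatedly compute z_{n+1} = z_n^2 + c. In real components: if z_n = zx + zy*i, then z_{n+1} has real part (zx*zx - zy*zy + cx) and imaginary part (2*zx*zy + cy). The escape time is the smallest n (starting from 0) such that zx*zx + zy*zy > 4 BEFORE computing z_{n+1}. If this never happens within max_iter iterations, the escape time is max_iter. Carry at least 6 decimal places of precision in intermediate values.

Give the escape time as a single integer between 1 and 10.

Answer: 6

Derivation:
z_0 = 0 + 0i, c = 0.4290 + 0.0280i
Iter 1: z = 0.4290 + 0.0280i, |z|^2 = 0.1848
Iter 2: z = 0.6123 + 0.0520i, |z|^2 = 0.3776
Iter 3: z = 0.8012 + 0.0917i, |z|^2 = 0.6503
Iter 4: z = 1.0624 + 0.1749i, |z|^2 = 1.1594
Iter 5: z = 1.5272 + 0.3997i, |z|^2 = 2.4920
Iter 6: z = 2.6015 + 1.2489i, |z|^2 = 8.3273
Escaped at iteration 6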